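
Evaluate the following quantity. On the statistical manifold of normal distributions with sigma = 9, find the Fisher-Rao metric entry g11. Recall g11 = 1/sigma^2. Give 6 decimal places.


For the 2-parameter normal family, the Fisher metric has:
  g11 = 1/sigma^2, g22 = 2/sigma^2.
sigma = 9, sigma^2 = 81.
g11 = 0.012346

0.012346


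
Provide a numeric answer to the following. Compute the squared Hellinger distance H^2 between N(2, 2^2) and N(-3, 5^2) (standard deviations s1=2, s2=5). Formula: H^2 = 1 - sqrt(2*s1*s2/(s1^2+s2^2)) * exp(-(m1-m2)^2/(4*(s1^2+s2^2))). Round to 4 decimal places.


Squared Hellinger distance for Gaussians:
H^2 = 1 - sqrt(2*s1*s2/(s1^2+s2^2)) * exp(-(m1-m2)^2/(4*(s1^2+s2^2))).
s1^2 = 4, s2^2 = 25, s1^2+s2^2 = 29.
sqrt(2*2*5/(29)) = 0.830455.
(m1-m2)^2 = (5)^2 = 25.
exp(-25/(4*29)) = exp(-0.215517) = 0.806124.
H^2 = 1 - 0.830455*0.806124 = 0.3306

0.3306


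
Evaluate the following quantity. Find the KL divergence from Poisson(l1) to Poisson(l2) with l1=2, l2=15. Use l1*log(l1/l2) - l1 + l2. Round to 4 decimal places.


KL divergence for Poisson:
KL = l1*log(l1/l2) - l1 + l2.
l1 = 2, l2 = 15.
log(2/15) = -2.014903.
l1*log(l1/l2) = 2 * -2.014903 = -4.029806.
KL = -4.029806 - 2 + 15 = 8.9702

8.9702


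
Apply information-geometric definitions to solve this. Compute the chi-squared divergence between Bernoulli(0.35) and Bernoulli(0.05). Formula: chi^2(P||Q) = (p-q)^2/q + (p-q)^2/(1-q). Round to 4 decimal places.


Chi-squared divergence between Bernoulli distributions:
chi^2 = (p-q)^2/q + (p-q)^2/(1-q).
p = 0.35, q = 0.05, p-q = 0.3.
(p-q)^2 = 0.09.
term1 = 0.09/0.05 = 1.8.
term2 = 0.09/0.95 = 0.094737.
chi^2 = 1.8 + 0.094737 = 1.8947

1.8947


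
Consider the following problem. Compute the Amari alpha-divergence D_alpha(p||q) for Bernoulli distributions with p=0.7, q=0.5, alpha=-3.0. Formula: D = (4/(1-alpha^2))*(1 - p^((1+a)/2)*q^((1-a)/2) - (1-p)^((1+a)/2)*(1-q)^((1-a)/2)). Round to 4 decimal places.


Amari alpha-divergence:
D = (4/(1-alpha^2))*(1 - p^((1+a)/2)*q^((1-a)/2) - (1-p)^((1+a)/2)*(1-q)^((1-a)/2)).
alpha = -3.0, p = 0.7, q = 0.5.
e1 = (1+alpha)/2 = -1.0, e2 = (1-alpha)/2 = 2.0.
t1 = p^e1 * q^e2 = 0.7^-1.0 * 0.5^2.0 = 0.357143.
t2 = (1-p)^e1 * (1-q)^e2 = 0.3^-1.0 * 0.5^2.0 = 0.833333.
4/(1-alpha^2) = -0.5.
D = -0.5*(1 - 0.357143 - 0.833333) = 0.0952

0.0952


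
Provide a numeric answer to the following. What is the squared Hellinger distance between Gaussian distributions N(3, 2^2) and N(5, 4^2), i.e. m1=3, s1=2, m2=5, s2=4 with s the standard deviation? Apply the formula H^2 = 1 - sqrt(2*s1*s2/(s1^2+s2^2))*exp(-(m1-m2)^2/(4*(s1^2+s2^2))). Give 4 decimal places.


Squared Hellinger distance for Gaussians:
H^2 = 1 - sqrt(2*s1*s2/(s1^2+s2^2)) * exp(-(m1-m2)^2/(4*(s1^2+s2^2))).
s1^2 = 4, s2^2 = 16, s1^2+s2^2 = 20.
sqrt(2*2*4/(20)) = 0.894427.
(m1-m2)^2 = (-2)^2 = 4.
exp(-4/(4*20)) = exp(-0.05) = 0.951229.
H^2 = 1 - 0.894427*0.951229 = 0.1492

0.1492


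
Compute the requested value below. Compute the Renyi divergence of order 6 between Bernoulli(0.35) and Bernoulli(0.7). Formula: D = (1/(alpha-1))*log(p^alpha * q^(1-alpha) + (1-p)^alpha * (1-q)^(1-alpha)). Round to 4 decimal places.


Renyi divergence of order alpha between Bernoulli distributions:
D = (1/(alpha-1))*log(p^alpha * q^(1-alpha) + (1-p)^alpha * (1-q)^(1-alpha)).
alpha = 6, p = 0.35, q = 0.7.
p^alpha * q^(1-alpha) = 0.35^6 * 0.7^-5 = 0.010938.
(1-p)^alpha * (1-q)^(1-alpha) = 0.65^6 * 0.3^-5 = 31.036581.
sum = 0.010938 + 31.036581 = 31.047518.
D = (1/5)*log(31.047518) = 0.6871

0.6871


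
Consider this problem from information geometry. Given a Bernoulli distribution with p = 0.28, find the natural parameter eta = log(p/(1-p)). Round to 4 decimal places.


Natural parameter for Bernoulli: eta = log(p/(1-p)).
p = 0.28, 1-p = 0.72.
p/(1-p) = 0.388889.
eta = log(0.388889) = -0.9445

-0.9445


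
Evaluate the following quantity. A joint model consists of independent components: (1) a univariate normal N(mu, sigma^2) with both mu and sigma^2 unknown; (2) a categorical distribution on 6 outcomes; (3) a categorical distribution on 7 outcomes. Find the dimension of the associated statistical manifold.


The dimension of a statistical manifold equals the number of free
(independent) real parameters of the model. For a product of independent
blocks the parameter counts add.
- normal (mu, sigma^2): 2.
- categorical on 6 outcomes (probabilities sum to 1): 6-1 = 5.
- categorical on 7 outcomes (probabilities sum to 1): 7-1 = 6.
Total = 2 + 5 + 6 = 13.
Dimension = 13

13


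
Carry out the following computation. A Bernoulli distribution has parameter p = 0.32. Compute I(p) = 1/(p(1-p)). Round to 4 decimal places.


For Bernoulli(p), Fisher information is I(p) = 1/(p*(1-p)).
p = 0.32, 1-p = 0.68.
p*(1-p) = 0.2176.
I(p) = 1/0.2176 = 4.5956

4.5956


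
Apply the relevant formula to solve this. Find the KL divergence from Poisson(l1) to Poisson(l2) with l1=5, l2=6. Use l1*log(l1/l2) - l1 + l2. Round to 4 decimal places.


KL divergence for Poisson:
KL = l1*log(l1/l2) - l1 + l2.
l1 = 5, l2 = 6.
log(5/6) = -0.182322.
l1*log(l1/l2) = 5 * -0.182322 = -0.911608.
KL = -0.911608 - 5 + 6 = 0.0884

0.0884


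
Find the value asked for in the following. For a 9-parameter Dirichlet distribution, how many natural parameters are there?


Exponential family dimension calculation:
Dirichlet with 9 components has 9 natural parameters.

9


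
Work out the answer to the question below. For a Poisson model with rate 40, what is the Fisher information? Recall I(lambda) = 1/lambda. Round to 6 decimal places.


Fisher information for Poisson: I(lambda) = 1/lambda.
lambda = 40.
I(lambda) = 1/40 = 0.025000

0.025000


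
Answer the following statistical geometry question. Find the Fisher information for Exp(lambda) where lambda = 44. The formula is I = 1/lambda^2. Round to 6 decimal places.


Fisher information for exponential: I(lambda) = 1/lambda^2.
lambda = 44, lambda^2 = 1936.
I = 1/1936 = 0.000517

0.000517


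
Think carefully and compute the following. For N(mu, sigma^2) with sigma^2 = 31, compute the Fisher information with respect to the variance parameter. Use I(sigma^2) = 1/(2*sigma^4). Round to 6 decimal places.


Fisher information for variance: I(sigma^2) = 1/(2*sigma^4).
sigma^2 = 31, so sigma^4 = 961.
I = 1/(2*961) = 1/1922 = 0.000520

0.000520


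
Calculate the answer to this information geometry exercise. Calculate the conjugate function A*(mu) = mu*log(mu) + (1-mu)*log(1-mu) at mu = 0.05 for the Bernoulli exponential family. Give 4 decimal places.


Legendre transform for Bernoulli:
A*(mu) = mu*log(mu) + (1-mu)*log(1-mu).
mu = 0.05, 1-mu = 0.95.
mu*log(mu) = 0.05*log(0.05) = -0.149787.
(1-mu)*log(1-mu) = 0.95*log(0.95) = -0.048729.
A* = -0.149787 + -0.048729 = -0.1985

-0.1985


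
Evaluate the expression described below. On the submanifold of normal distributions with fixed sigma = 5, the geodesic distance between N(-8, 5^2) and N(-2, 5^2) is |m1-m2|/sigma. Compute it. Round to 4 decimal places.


On the fixed-variance normal subfamily, geodesic distance = |m1-m2|/sigma.
|-8 - -2| = 6.
sigma = 5.
d = 6/5 = 1.2000

1.2000


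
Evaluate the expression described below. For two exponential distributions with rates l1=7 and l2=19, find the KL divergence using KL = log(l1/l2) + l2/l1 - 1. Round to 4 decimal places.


KL divergence for exponential family:
KL = log(l1/l2) + l2/l1 - 1.
log(7/19) = -0.998529.
19/7 = 2.714286.
KL = -0.998529 + 2.714286 - 1 = 0.7158

0.7158


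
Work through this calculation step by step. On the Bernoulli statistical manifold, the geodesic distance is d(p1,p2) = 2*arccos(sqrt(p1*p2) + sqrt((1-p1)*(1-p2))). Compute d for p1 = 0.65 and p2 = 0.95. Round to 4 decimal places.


Geodesic distance on Bernoulli manifold:
d(p1,p2) = 2*arccos(sqrt(p1*p2) + sqrt((1-p1)*(1-p2))).
sqrt(p1*p2) = sqrt(0.65*0.95) = 0.785812.
sqrt((1-p1)*(1-p2)) = sqrt(0.35*0.05) = 0.132288.
arg = 0.785812 + 0.132288 = 0.918099.
d = 2*arccos(0.918099) = 0.8151

0.8151


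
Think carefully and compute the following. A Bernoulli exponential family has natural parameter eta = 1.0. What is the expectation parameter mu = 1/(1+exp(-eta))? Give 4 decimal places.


Dual coordinate (expectation parameter) for Bernoulli:
mu = 1/(1+exp(-eta)).
eta = 1.0.
exp(-eta) = exp(-1.0) = 0.367879.
mu = 1/(1+0.367879) = 0.7311

0.7311


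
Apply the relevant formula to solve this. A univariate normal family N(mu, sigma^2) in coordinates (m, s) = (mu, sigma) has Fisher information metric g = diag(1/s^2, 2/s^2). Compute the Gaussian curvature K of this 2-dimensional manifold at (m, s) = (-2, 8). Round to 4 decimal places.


The metric has the form g = (A dm^2 + B ds^2)/s^2 with A = 1, B = 2.
Substitute u = sqrt(A/B)*m: g = B*(du^2 + ds^2)/s^2, i.e. B times the
Poincare upper half-plane metric, which has constant Gaussian curvature -1.
Scaling a 2D metric by a constant c divides the Gaussian curvature by c,
so K = -1/B = -1/(2) = -0.5000 everywhere (the point (m, s) = (-2, 8) is irrelevant:
the curvature is constant).
The requested Gaussian curvature is K = -0.5000.

-0.5000


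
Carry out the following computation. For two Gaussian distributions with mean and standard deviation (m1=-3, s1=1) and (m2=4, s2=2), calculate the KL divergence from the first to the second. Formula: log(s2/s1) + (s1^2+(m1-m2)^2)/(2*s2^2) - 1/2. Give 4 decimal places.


KL divergence between normal distributions:
KL = log(s2/s1) + (s1^2 + (m1-m2)^2)/(2*s2^2) - 1/2.
log(2/1) = 0.693147.
(1^2 + (-3-4)^2)/(2*2^2) = (1 + 49)/8 = 6.25.
KL = 0.693147 + 6.25 - 0.5 = 6.4431

6.4431


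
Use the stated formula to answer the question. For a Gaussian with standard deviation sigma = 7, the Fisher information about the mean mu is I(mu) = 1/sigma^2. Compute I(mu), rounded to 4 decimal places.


The Fisher information for the mean of a normal distribution is I(mu) = 1/sigma^2.
sigma = 7, so sigma^2 = 49.
I(mu) = 1/49 = 0.0204

0.0204


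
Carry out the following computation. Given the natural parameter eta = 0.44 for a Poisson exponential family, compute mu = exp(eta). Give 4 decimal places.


Expectation parameter for Poisson exponential family:
mu = exp(eta).
eta = 0.44.
mu = exp(0.44) = 1.5527

1.5527


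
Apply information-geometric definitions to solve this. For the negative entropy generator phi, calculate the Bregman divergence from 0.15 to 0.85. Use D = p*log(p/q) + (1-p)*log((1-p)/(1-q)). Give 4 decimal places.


Bregman divergence with negative entropy generator:
D = p*log(p/q) + (1-p)*log((1-p)/(1-q)).
p = 0.15, q = 0.85.
p*log(p/q) = 0.15*log(0.15/0.85) = -0.26019.
(1-p)*log((1-p)/(1-q)) = 0.85*log(0.85/0.15) = 1.474411.
D = -0.26019 + 1.474411 = 1.2142

1.2142


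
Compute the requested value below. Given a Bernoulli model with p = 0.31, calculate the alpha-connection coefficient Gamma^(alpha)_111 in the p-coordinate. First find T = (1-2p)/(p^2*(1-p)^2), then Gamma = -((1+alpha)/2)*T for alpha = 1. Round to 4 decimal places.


Skewness (Amari-Chentsov) tensor: T = (1-2p)/(p^2*(1-p)^2).
p = 0.31, 1-2p = 0.38, p^2 = 0.0961, (1-p)^2 = 0.4761.
T = 0.38/(0.0961 * 0.4761) = 8.305428.
In the p-coordinate, Gamma^(alpha) = Gamma^(0) - (alpha/2)*T with Gamma^(0) = (1/2)*g'(p) = -T/2,
so Gamma^(alpha) = -((1+alpha)/2)*T.
alpha = 1, -(1+alpha)/2 = -1.0.
Gamma = -1.0 * 8.305428 = -8.3054

-8.3054


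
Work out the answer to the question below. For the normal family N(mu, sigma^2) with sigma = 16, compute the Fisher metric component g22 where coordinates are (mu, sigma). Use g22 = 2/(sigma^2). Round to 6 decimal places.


For the 2-parameter normal family, the Fisher metric has:
  g11 = 1/sigma^2, g22 = 2/sigma^2.
sigma = 16, sigma^2 = 256.
g22 = 0.007813

0.007813


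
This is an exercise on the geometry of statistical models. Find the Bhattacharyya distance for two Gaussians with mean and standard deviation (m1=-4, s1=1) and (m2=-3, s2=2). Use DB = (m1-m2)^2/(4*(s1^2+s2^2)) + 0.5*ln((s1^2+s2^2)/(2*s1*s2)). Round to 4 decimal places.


Bhattacharyya distance between two Gaussians:
DB = (m1-m2)^2/(4*(s1^2+s2^2)) + (1/2)*ln((s1^2+s2^2)/(2*s1*s2)).
(m1-m2)^2 = (-1)^2 = 1.
s1^2+s2^2 = 1 + 4 = 5.
term1 = 1/20 = 0.05.
term2 = 0.5*ln(5/4.0) = 0.111572.
DB = 0.05 + 0.111572 = 0.1616

0.1616


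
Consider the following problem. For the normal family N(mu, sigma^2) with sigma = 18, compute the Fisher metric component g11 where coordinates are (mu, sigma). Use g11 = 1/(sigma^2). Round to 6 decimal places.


For the 2-parameter normal family, the Fisher metric has:
  g11 = 1/sigma^2, g22 = 2/sigma^2.
sigma = 18, sigma^2 = 324.
g11 = 0.003086

0.003086


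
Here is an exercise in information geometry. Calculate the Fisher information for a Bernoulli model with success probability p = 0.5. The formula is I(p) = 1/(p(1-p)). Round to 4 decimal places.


For Bernoulli(p), Fisher information is I(p) = 1/(p*(1-p)).
p = 0.5, 1-p = 0.5.
p*(1-p) = 0.25.
I(p) = 1/0.25 = 4.0000

4.0000


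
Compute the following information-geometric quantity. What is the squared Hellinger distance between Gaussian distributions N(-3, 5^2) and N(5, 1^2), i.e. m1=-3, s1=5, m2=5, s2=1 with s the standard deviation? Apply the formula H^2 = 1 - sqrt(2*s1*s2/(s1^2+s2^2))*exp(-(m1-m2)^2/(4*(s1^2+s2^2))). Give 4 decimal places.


Squared Hellinger distance for Gaussians:
H^2 = 1 - sqrt(2*s1*s2/(s1^2+s2^2)) * exp(-(m1-m2)^2/(4*(s1^2+s2^2))).
s1^2 = 25, s2^2 = 1, s1^2+s2^2 = 26.
sqrt(2*5*1/(26)) = 0.620174.
(m1-m2)^2 = (-8)^2 = 64.
exp(-64/(4*26)) = exp(-0.615385) = 0.540433.
H^2 = 1 - 0.620174*0.540433 = 0.6648

0.6648


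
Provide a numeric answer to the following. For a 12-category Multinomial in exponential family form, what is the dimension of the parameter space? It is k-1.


Exponential family dimension calculation:
For Multinomial with k=12 categories, dim = k-1 = 11.

11


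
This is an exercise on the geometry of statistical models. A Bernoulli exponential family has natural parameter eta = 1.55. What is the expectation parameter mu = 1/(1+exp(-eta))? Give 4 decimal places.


Dual coordinate (expectation parameter) for Bernoulli:
mu = 1/(1+exp(-eta)).
eta = 1.55.
exp(-eta) = exp(-1.55) = 0.212248.
mu = 1/(1+0.212248) = 0.8249

0.8249


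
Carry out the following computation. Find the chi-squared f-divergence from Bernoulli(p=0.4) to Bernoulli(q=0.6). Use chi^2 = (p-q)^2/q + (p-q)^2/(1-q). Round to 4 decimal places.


Chi-squared divergence between Bernoulli distributions:
chi^2 = (p-q)^2/q + (p-q)^2/(1-q).
p = 0.4, q = 0.6, p-q = -0.2.
(p-q)^2 = 0.04.
term1 = 0.04/0.6 = 0.066667.
term2 = 0.04/0.4 = 0.1.
chi^2 = 0.066667 + 0.1 = 0.1667

0.1667


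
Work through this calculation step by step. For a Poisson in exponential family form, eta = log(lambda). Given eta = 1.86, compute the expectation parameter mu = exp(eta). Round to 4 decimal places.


Expectation parameter for Poisson exponential family:
mu = exp(eta).
eta = 1.86.
mu = exp(1.86) = 6.4237

6.4237


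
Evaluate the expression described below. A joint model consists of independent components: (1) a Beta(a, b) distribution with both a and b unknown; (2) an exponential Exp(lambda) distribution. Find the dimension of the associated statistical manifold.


The dimension of a statistical manifold equals the number of free
(independent) real parameters of the model. For a product of independent
blocks the parameter counts add.
- Beta (a, b): 2.
- exponential (lambda): 1.
Total = 2 + 1 = 3.
Dimension = 3

3


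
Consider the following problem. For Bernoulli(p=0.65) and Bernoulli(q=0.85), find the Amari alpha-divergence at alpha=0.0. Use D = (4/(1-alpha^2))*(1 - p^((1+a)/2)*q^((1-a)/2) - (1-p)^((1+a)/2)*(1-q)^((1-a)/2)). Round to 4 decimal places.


Amari alpha-divergence:
D = (4/(1-alpha^2))*(1 - p^((1+a)/2)*q^((1-a)/2) - (1-p)^((1+a)/2)*(1-q)^((1-a)/2)).
alpha = 0.0, p = 0.65, q = 0.85.
e1 = (1+alpha)/2 = 0.5, e2 = (1-alpha)/2 = 0.5.
t1 = p^e1 * q^e2 = 0.65^0.5 * 0.85^0.5 = 0.743303.
t2 = (1-p)^e1 * (1-q)^e2 = 0.35^0.5 * 0.15^0.5 = 0.229129.
4/(1-alpha^2) = 4.0.
D = 4.0*(1 - 0.743303 - 0.229129) = 0.1103

0.1103


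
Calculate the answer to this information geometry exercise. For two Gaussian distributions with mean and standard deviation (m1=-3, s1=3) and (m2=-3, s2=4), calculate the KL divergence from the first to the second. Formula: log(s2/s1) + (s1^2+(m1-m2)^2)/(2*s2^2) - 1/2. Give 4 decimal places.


KL divergence between normal distributions:
KL = log(s2/s1) + (s1^2 + (m1-m2)^2)/(2*s2^2) - 1/2.
log(4/3) = 0.287682.
(3^2 + (-3--3)^2)/(2*4^2) = (9 + 0)/32 = 0.28125.
KL = 0.287682 + 0.28125 - 0.5 = 0.0689

0.0689


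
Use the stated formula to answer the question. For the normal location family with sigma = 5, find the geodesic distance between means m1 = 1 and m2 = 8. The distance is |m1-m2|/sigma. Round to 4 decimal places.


On the fixed-variance normal subfamily, geodesic distance = |m1-m2|/sigma.
|1 - 8| = 7.
sigma = 5.
d = 7/5 = 1.4000

1.4000


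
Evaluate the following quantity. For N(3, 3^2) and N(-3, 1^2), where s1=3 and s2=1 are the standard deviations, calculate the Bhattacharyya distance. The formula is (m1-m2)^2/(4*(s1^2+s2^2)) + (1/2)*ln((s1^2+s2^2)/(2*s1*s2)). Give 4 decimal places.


Bhattacharyya distance between two Gaussians:
DB = (m1-m2)^2/(4*(s1^2+s2^2)) + (1/2)*ln((s1^2+s2^2)/(2*s1*s2)).
(m1-m2)^2 = (6)^2 = 36.
s1^2+s2^2 = 9 + 1 = 10.
term1 = 36/40 = 0.9.
term2 = 0.5*ln(10/6.0) = 0.255413.
DB = 0.9 + 0.255413 = 1.1554

1.1554


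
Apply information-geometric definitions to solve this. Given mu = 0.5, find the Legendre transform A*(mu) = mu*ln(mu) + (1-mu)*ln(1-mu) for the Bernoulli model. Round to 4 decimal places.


Legendre transform for Bernoulli:
A*(mu) = mu*log(mu) + (1-mu)*log(1-mu).
mu = 0.5, 1-mu = 0.5.
mu*log(mu) = 0.5*log(0.5) = -0.346574.
(1-mu)*log(1-mu) = 0.5*log(0.5) = -0.346574.
A* = -0.346574 + -0.346574 = -0.6931

-0.6931


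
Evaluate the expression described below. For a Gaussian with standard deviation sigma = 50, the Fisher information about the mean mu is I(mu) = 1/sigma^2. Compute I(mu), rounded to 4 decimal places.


The Fisher information for the mean of a normal distribution is I(mu) = 1/sigma^2.
sigma = 50, so sigma^2 = 2500.
I(mu) = 1/2500 = 0.0004

0.0004


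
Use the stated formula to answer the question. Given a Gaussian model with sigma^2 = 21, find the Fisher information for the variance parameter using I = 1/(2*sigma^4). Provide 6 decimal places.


Fisher information for variance: I(sigma^2) = 1/(2*sigma^4).
sigma^2 = 21, so sigma^4 = 441.
I = 1/(2*441) = 1/882 = 0.001134

0.001134


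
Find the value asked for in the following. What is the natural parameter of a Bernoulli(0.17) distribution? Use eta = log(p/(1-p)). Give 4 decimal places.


Natural parameter for Bernoulli: eta = log(p/(1-p)).
p = 0.17, 1-p = 0.83.
p/(1-p) = 0.204819.
eta = log(0.204819) = -1.5856

-1.5856


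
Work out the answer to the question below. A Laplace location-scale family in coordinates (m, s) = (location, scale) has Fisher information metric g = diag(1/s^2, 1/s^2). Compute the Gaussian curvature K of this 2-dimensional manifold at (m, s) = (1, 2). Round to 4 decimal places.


The metric has the form g = (A dm^2 + B ds^2)/s^2 with A = 1, B = 1.
Substitute u = sqrt(A/B)*m: g = B*(du^2 + ds^2)/s^2, i.e. B times the
Poincare upper half-plane metric, which has constant Gaussian curvature -1.
Scaling a 2D metric by a constant c divides the Gaussian curvature by c,
so K = -1/B = -1/(1) = -1.0000 everywhere (the point (m, s) = (1, 2) is irrelevant:
the curvature is constant).
The requested Gaussian curvature is K = -1.0000.

-1.0000


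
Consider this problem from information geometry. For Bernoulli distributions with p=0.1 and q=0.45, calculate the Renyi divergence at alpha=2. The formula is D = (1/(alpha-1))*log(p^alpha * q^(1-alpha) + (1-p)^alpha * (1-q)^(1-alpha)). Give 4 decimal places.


Renyi divergence of order alpha between Bernoulli distributions:
D = (1/(alpha-1))*log(p^alpha * q^(1-alpha) + (1-p)^alpha * (1-q)^(1-alpha)).
alpha = 2, p = 0.1, q = 0.45.
p^alpha * q^(1-alpha) = 0.1^2 * 0.45^-1 = 0.022222.
(1-p)^alpha * (1-q)^(1-alpha) = 0.9^2 * 0.55^-1 = 1.472727.
sum = 0.022222 + 1.472727 = 1.494949.
D = (1/1)*log(1.494949) = 0.4021

0.4021


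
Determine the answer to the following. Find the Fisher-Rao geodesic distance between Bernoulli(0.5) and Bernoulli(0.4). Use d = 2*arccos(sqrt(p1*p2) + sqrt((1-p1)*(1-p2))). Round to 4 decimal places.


Geodesic distance on Bernoulli manifold:
d(p1,p2) = 2*arccos(sqrt(p1*p2) + sqrt((1-p1)*(1-p2))).
sqrt(p1*p2) = sqrt(0.5*0.4) = 0.447214.
sqrt((1-p1)*(1-p2)) = sqrt(0.5*0.6) = 0.547723.
arg = 0.447214 + 0.547723 = 0.994936.
d = 2*arccos(0.994936) = 0.2014

0.2014


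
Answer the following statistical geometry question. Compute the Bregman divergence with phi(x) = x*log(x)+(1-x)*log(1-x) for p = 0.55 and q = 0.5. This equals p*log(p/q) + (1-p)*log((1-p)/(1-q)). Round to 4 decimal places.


Bregman divergence with negative entropy generator:
D = p*log(p/q) + (1-p)*log((1-p)/(1-q)).
p = 0.55, q = 0.5.
p*log(p/q) = 0.55*log(0.55/0.5) = 0.052421.
(1-p)*log((1-p)/(1-q)) = 0.45*log(0.45/0.5) = -0.047412.
D = 0.052421 + -0.047412 = 0.0050

0.0050


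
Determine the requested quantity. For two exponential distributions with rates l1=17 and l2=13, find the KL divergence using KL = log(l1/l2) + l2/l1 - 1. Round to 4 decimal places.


KL divergence for exponential family:
KL = log(l1/l2) + l2/l1 - 1.
log(17/13) = 0.268264.
13/17 = 0.764706.
KL = 0.268264 + 0.764706 - 1 = 0.0330

0.0330


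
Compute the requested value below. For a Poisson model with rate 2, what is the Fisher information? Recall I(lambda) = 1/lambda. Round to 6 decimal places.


Fisher information for Poisson: I(lambda) = 1/lambda.
lambda = 2.
I(lambda) = 1/2 = 0.500000

0.500000


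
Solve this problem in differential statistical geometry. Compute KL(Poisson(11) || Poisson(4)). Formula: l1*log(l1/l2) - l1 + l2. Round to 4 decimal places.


KL divergence for Poisson:
KL = l1*log(l1/l2) - l1 + l2.
l1 = 11, l2 = 4.
log(11/4) = 1.011601.
l1*log(l1/l2) = 11 * 1.011601 = 11.12761.
KL = 11.12761 - 11 + 4 = 4.1276

4.1276


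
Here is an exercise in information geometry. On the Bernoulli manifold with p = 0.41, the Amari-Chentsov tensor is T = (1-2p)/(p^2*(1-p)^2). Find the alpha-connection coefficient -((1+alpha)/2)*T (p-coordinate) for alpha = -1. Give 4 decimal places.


Skewness (Amari-Chentsov) tensor: T = (1-2p)/(p^2*(1-p)^2).
p = 0.41, 1-2p = 0.18, p^2 = 0.1681, (1-p)^2 = 0.3481.
T = 0.18/(0.1681 * 0.3481) = 3.076102.
In the p-coordinate, Gamma^(alpha) = Gamma^(0) - (alpha/2)*T with Gamma^(0) = (1/2)*g'(p) = -T/2,
so Gamma^(alpha) = -((1+alpha)/2)*T.
alpha = -1, -(1+alpha)/2 = 0.0.
Gamma = 0.0 * 3.076102 = 0.0000

0.0000


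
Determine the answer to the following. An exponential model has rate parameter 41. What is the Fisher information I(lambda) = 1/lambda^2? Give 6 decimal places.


Fisher information for exponential: I(lambda) = 1/lambda^2.
lambda = 41, lambda^2 = 1681.
I = 1/1681 = 0.000595

0.000595


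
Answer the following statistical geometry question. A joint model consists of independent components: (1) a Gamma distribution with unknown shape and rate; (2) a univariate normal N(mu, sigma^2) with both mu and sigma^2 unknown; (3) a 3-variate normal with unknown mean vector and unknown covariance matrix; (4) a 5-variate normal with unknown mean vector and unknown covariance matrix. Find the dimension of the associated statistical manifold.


The dimension of a statistical manifold equals the number of free
(independent) real parameters of the model. For a product of independent
blocks the parameter counts add.
- Gamma (shape, rate): 2.
- normal (mu, sigma^2): 2.
- 3-variate normal: 3 (mean) + 3*4/2 = 6 (symmetric covariance) = 9.
- 5-variate normal: 5 (mean) + 5*6/2 = 15 (symmetric covariance) = 20.
Total = 2 + 2 + 9 + 20 = 33.
Dimension = 33

33


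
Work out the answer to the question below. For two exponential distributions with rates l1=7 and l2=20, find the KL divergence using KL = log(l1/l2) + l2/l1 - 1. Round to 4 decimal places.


KL divergence for exponential family:
KL = log(l1/l2) + l2/l1 - 1.
log(7/20) = -1.049822.
20/7 = 2.857143.
KL = -1.049822 + 2.857143 - 1 = 0.8073

0.8073


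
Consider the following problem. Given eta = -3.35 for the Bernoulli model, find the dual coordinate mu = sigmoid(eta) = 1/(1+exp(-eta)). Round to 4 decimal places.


Dual coordinate (expectation parameter) for Bernoulli:
mu = 1/(1+exp(-eta)).
eta = -3.35.
exp(-eta) = exp(3.35) = 28.502734.
mu = 1/(1+28.502734) = 0.0339

0.0339


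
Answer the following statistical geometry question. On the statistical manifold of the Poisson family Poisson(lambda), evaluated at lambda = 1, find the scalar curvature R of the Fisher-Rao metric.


This family has a single free parameter, so its statistical manifold
is 1-dimensional. The Riemann curvature tensor of any 1-dimensional
Riemannian manifold vanishes identically, so R = 0.

0


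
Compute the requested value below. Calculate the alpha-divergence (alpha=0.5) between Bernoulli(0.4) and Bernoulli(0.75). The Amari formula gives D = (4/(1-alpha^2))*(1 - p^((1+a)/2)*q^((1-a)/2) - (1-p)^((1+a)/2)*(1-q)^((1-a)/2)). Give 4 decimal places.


Amari alpha-divergence:
D = (4/(1-alpha^2))*(1 - p^((1+a)/2)*q^((1-a)/2) - (1-p)^((1+a)/2)*(1-q)^((1-a)/2)).
alpha = 0.5, p = 0.4, q = 0.75.
e1 = (1+alpha)/2 = 0.75, e2 = (1-alpha)/2 = 0.25.
t1 = p^e1 * q^e2 = 0.4^0.75 * 0.75^0.25 = 0.468069.
t2 = (1-p)^e1 * (1-q)^e2 = 0.6^0.75 * 0.25^0.25 = 0.482057.
4/(1-alpha^2) = 5.333333.
D = 5.333333*(1 - 0.468069 - 0.482057) = 0.2660

0.2660


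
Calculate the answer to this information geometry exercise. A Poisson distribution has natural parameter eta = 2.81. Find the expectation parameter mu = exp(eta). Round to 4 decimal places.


Expectation parameter for Poisson exponential family:
mu = exp(eta).
eta = 2.81.
mu = exp(2.81) = 16.6099

16.6099


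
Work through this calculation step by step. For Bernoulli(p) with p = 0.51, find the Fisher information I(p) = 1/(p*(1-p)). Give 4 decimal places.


For Bernoulli(p), Fisher information is I(p) = 1/(p*(1-p)).
p = 0.51, 1-p = 0.49.
p*(1-p) = 0.2499.
I(p) = 1/0.2499 = 4.0016

4.0016


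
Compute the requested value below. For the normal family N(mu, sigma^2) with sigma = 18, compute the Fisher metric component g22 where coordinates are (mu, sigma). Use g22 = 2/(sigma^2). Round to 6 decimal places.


For the 2-parameter normal family, the Fisher metric has:
  g11 = 1/sigma^2, g22 = 2/sigma^2.
sigma = 18, sigma^2 = 324.
g22 = 0.006173

0.006173


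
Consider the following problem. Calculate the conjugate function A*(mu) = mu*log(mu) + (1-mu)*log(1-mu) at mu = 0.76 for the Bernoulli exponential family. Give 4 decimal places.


Legendre transform for Bernoulli:
A*(mu) = mu*log(mu) + (1-mu)*log(1-mu).
mu = 0.76, 1-mu = 0.24.
mu*log(mu) = 0.76*log(0.76) = -0.208572.
(1-mu)*log(1-mu) = 0.24*log(0.24) = -0.342508.
A* = -0.208572 + -0.342508 = -0.5511

-0.5511


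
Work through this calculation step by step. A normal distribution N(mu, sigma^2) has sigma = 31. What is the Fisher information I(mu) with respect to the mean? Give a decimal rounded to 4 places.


The Fisher information for the mean of a normal distribution is I(mu) = 1/sigma^2.
sigma = 31, so sigma^2 = 961.
I(mu) = 1/961 = 0.0010

0.0010


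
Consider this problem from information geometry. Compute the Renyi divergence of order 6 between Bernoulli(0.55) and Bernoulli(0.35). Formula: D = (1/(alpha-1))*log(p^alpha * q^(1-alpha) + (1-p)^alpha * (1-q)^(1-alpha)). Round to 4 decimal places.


Renyi divergence of order alpha between Bernoulli distributions:
D = (1/(alpha-1))*log(p^alpha * q^(1-alpha) + (1-p)^alpha * (1-q)^(1-alpha)).
alpha = 6, p = 0.55, q = 0.35.
p^alpha * q^(1-alpha) = 0.55^6 * 0.35^-5 = 5.270307.
(1-p)^alpha * (1-q)^(1-alpha) = 0.45^6 * 0.65^-5 = 0.071566.
sum = 5.270307 + 0.071566 = 5.341873.
D = (1/5)*log(5.341873) = 0.3351

0.3351


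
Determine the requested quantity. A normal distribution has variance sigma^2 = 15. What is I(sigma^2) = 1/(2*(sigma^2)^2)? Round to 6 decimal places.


Fisher information for variance: I(sigma^2) = 1/(2*sigma^4).
sigma^2 = 15, so sigma^4 = 225.
I = 1/(2*225) = 1/450 = 0.002222

0.002222


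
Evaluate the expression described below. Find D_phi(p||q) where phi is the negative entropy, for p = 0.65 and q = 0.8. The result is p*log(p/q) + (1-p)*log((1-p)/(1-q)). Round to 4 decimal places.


Bregman divergence with negative entropy generator:
D = p*log(p/q) + (1-p)*log((1-p)/(1-q)).
p = 0.65, q = 0.8.
p*log(p/q) = 0.65*log(0.65/0.8) = -0.134966.
(1-p)*log((1-p)/(1-q)) = 0.35*log(0.35/0.2) = 0.195866.
D = -0.134966 + 0.195866 = 0.0609

0.0609


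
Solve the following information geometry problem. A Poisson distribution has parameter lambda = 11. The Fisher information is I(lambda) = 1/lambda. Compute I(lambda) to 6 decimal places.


Fisher information for Poisson: I(lambda) = 1/lambda.
lambda = 11.
I(lambda) = 1/11 = 0.090909

0.090909


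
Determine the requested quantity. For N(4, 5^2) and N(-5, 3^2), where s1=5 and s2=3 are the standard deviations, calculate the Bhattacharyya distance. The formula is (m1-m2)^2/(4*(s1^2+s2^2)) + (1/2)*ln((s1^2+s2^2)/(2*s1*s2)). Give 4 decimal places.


Bhattacharyya distance between two Gaussians:
DB = (m1-m2)^2/(4*(s1^2+s2^2)) + (1/2)*ln((s1^2+s2^2)/(2*s1*s2)).
(m1-m2)^2 = (9)^2 = 81.
s1^2+s2^2 = 25 + 9 = 34.
term1 = 81/136 = 0.595588.
term2 = 0.5*ln(34/30.0) = 0.062582.
DB = 0.595588 + 0.062582 = 0.6582

0.6582


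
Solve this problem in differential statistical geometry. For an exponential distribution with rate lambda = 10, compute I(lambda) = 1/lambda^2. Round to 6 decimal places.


Fisher information for exponential: I(lambda) = 1/lambda^2.
lambda = 10, lambda^2 = 100.
I = 1/100 = 0.010000

0.010000


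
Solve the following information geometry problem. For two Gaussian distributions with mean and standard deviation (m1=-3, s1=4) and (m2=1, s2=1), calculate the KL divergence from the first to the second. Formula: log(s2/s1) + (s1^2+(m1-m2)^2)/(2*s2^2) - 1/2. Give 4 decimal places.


KL divergence between normal distributions:
KL = log(s2/s1) + (s1^2 + (m1-m2)^2)/(2*s2^2) - 1/2.
log(1/4) = -1.386294.
(4^2 + (-3-1)^2)/(2*1^2) = (16 + 16)/2 = 16.0.
KL = -1.386294 + 16.0 - 0.5 = 14.1137

14.1137


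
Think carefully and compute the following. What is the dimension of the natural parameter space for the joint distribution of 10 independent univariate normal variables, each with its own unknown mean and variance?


Exponential family dimension calculation:
Each univariate normal has two natural parameters (mu/sigma^2 and -1/(2 sigma^2)).
With 10 independent components, dim = 2 * 10 = 20.

20


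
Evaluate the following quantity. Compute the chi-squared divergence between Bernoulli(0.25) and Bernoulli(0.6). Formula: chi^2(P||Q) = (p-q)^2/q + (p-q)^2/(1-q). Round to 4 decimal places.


Chi-squared divergence between Bernoulli distributions:
chi^2 = (p-q)^2/q + (p-q)^2/(1-q).
p = 0.25, q = 0.6, p-q = -0.35.
(p-q)^2 = 0.1225.
term1 = 0.1225/0.6 = 0.204167.
term2 = 0.1225/0.4 = 0.30625.
chi^2 = 0.204167 + 0.30625 = 0.5104

0.5104


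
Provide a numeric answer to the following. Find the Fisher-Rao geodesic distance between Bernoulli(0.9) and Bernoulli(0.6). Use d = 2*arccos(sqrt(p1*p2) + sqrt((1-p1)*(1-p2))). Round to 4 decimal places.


Geodesic distance on Bernoulli manifold:
d(p1,p2) = 2*arccos(sqrt(p1*p2) + sqrt((1-p1)*(1-p2))).
sqrt(p1*p2) = sqrt(0.9*0.6) = 0.734847.
sqrt((1-p1)*(1-p2)) = sqrt(0.1*0.4) = 0.2.
arg = 0.734847 + 0.2 = 0.934847.
d = 2*arccos(0.934847) = 0.7259

0.7259


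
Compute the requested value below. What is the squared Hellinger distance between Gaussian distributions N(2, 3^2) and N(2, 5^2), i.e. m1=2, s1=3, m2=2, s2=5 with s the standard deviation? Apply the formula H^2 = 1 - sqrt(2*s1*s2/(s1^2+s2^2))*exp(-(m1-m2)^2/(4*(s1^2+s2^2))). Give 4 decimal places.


Squared Hellinger distance for Gaussians:
H^2 = 1 - sqrt(2*s1*s2/(s1^2+s2^2)) * exp(-(m1-m2)^2/(4*(s1^2+s2^2))).
s1^2 = 9, s2^2 = 25, s1^2+s2^2 = 34.
sqrt(2*3*5/(34)) = 0.939336.
(m1-m2)^2 = (0)^2 = 0.
exp(-0/(4*34)) = exp(0.0) = 1.0.
H^2 = 1 - 0.939336*1.0 = 0.0607

0.0607


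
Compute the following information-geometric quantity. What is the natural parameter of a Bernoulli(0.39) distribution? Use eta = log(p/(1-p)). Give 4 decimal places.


Natural parameter for Bernoulli: eta = log(p/(1-p)).
p = 0.39, 1-p = 0.61.
p/(1-p) = 0.639344.
eta = log(0.639344) = -0.4473

-0.4473


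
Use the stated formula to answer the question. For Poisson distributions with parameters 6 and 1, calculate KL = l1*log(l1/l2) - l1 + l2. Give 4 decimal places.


KL divergence for Poisson:
KL = l1*log(l1/l2) - l1 + l2.
l1 = 6, l2 = 1.
log(6/1) = 1.791759.
l1*log(l1/l2) = 6 * 1.791759 = 10.750557.
KL = 10.750557 - 6 + 1 = 5.7506

5.7506


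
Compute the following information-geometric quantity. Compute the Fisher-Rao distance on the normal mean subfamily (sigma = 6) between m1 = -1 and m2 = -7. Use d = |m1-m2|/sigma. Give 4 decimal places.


On the fixed-variance normal subfamily, geodesic distance = |m1-m2|/sigma.
|-1 - -7| = 6.
sigma = 6.
d = 6/6 = 1.0000

1.0000


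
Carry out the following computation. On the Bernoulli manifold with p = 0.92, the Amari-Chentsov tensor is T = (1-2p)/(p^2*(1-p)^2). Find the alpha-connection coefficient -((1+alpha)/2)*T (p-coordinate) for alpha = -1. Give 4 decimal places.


Skewness (Amari-Chentsov) tensor: T = (1-2p)/(p^2*(1-p)^2).
p = 0.92, 1-2p = -0.84, p^2 = 0.8464, (1-p)^2 = 0.0064.
T = -0.84/(0.8464 * 0.0064) = -155.068526.
In the p-coordinate, Gamma^(alpha) = Gamma^(0) - (alpha/2)*T with Gamma^(0) = (1/2)*g'(p) = -T/2,
so Gamma^(alpha) = -((1+alpha)/2)*T.
alpha = -1, -(1+alpha)/2 = 0.0.
Gamma = 0.0 * -155.068526 = 0.0000

0.0000


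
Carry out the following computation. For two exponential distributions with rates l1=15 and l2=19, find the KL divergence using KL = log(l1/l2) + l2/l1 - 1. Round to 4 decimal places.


KL divergence for exponential family:
KL = log(l1/l2) + l2/l1 - 1.
log(15/19) = -0.236389.
19/15 = 1.266667.
KL = -0.236389 + 1.266667 - 1 = 0.0303

0.0303


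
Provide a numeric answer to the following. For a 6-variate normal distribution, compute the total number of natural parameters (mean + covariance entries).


Exponential family dimension calculation:
For 6-dim MVN: mean has 6 params, covariance has 6*7/2 = 21 unique entries.
Total dim = 6 + 21 = 27.

27


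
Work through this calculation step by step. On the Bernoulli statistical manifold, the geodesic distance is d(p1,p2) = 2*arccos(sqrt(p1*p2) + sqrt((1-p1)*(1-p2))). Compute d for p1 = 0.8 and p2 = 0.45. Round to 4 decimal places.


Geodesic distance on Bernoulli manifold:
d(p1,p2) = 2*arccos(sqrt(p1*p2) + sqrt((1-p1)*(1-p2))).
sqrt(p1*p2) = sqrt(0.8*0.45) = 0.6.
sqrt((1-p1)*(1-p2)) = sqrt(0.2*0.55) = 0.331662.
arg = 0.6 + 0.331662 = 0.931662.
d = 2*arccos(0.931662) = 0.7437

0.7437


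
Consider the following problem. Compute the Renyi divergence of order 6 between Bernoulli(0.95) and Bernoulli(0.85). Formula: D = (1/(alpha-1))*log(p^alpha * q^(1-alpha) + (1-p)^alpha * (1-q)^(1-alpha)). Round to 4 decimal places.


Renyi divergence of order alpha between Bernoulli distributions:
D = (1/(alpha-1))*log(p^alpha * q^(1-alpha) + (1-p)^alpha * (1-q)^(1-alpha)).
alpha = 6, p = 0.95, q = 0.85.
p^alpha * q^(1-alpha) = 0.95^6 * 0.85^-5 = 1.656712.
(1-p)^alpha * (1-q)^(1-alpha) = 0.05^6 * 0.15^-5 = 0.000206.
sum = 1.656712 + 0.000206 = 1.656918.
D = (1/5)*log(1.656918) = 0.1010

0.1010


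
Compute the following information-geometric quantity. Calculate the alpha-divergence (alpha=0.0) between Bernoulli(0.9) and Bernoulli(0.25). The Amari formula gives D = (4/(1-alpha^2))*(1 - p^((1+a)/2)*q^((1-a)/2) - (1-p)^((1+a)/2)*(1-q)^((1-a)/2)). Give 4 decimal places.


Amari alpha-divergence:
D = (4/(1-alpha^2))*(1 - p^((1+a)/2)*q^((1-a)/2) - (1-p)^((1+a)/2)*(1-q)^((1-a)/2)).
alpha = 0.0, p = 0.9, q = 0.25.
e1 = (1+alpha)/2 = 0.5, e2 = (1-alpha)/2 = 0.5.
t1 = p^e1 * q^e2 = 0.9^0.5 * 0.25^0.5 = 0.474342.
t2 = (1-p)^e1 * (1-q)^e2 = 0.1^0.5 * 0.75^0.5 = 0.273861.
4/(1-alpha^2) = 4.0.
D = 4.0*(1 - 0.474342 - 0.273861) = 1.0072

1.0072


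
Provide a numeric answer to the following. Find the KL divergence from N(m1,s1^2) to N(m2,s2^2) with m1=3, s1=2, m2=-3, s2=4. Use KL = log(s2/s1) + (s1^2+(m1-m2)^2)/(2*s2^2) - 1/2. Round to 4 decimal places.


KL divergence between normal distributions:
KL = log(s2/s1) + (s1^2 + (m1-m2)^2)/(2*s2^2) - 1/2.
log(4/2) = 0.693147.
(2^2 + (3--3)^2)/(2*4^2) = (4 + 36)/32 = 1.25.
KL = 0.693147 + 1.25 - 0.5 = 1.4431

1.4431


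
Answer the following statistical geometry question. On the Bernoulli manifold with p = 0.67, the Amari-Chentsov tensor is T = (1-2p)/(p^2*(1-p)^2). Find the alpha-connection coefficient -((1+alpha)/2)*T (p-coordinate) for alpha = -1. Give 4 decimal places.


Skewness (Amari-Chentsov) tensor: T = (1-2p)/(p^2*(1-p)^2).
p = 0.67, 1-2p = -0.34, p^2 = 0.4489, (1-p)^2 = 0.1089.
T = -0.34/(0.4489 * 0.1089) = -6.955069.
In the p-coordinate, Gamma^(alpha) = Gamma^(0) - (alpha/2)*T with Gamma^(0) = (1/2)*g'(p) = -T/2,
so Gamma^(alpha) = -((1+alpha)/2)*T.
alpha = -1, -(1+alpha)/2 = 0.0.
Gamma = 0.0 * -6.955069 = 0.0000

0.0000


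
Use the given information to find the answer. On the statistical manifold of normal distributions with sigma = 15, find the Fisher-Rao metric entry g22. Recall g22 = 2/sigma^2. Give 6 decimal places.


For the 2-parameter normal family, the Fisher metric has:
  g11 = 1/sigma^2, g22 = 2/sigma^2.
sigma = 15, sigma^2 = 225.
g22 = 0.008889

0.008889


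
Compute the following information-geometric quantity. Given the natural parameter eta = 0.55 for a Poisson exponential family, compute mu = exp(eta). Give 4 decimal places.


Expectation parameter for Poisson exponential family:
mu = exp(eta).
eta = 0.55.
mu = exp(0.55) = 1.7333

1.7333


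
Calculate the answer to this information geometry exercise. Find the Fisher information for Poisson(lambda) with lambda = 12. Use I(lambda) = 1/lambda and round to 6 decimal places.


Fisher information for Poisson: I(lambda) = 1/lambda.
lambda = 12.
I(lambda) = 1/12 = 0.083333

0.083333


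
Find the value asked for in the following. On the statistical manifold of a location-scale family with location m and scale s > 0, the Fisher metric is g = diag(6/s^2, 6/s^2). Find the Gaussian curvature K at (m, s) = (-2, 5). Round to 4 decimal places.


The metric has the form g = (A dm^2 + B ds^2)/s^2 with A = 6, B = 6.
Substitute u = sqrt(A/B)*m: g = B*(du^2 + ds^2)/s^2, i.e. B times the
Poincare upper half-plane metric, which has constant Gaussian curvature -1.
Scaling a 2D metric by a constant c divides the Gaussian curvature by c,
so K = -1/B = -1/(6) = -0.1667 everywhere (the point (m, s) = (-2, 5) is irrelevant:
the curvature is constant).
The requested Gaussian curvature is K = -0.1667.

-0.1667


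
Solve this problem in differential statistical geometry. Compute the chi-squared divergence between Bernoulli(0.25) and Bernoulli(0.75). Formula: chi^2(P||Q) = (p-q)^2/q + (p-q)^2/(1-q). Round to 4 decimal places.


Chi-squared divergence between Bernoulli distributions:
chi^2 = (p-q)^2/q + (p-q)^2/(1-q).
p = 0.25, q = 0.75, p-q = -0.5.
(p-q)^2 = 0.25.
term1 = 0.25/0.75 = 0.333333.
term2 = 0.25/0.25 = 1.0.
chi^2 = 0.333333 + 1.0 = 1.3333

1.3333


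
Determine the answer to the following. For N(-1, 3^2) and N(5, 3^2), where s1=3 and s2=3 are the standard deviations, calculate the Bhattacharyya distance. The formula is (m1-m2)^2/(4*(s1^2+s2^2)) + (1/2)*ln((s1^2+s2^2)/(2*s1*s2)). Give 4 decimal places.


Bhattacharyya distance between two Gaussians:
DB = (m1-m2)^2/(4*(s1^2+s2^2)) + (1/2)*ln((s1^2+s2^2)/(2*s1*s2)).
(m1-m2)^2 = (-6)^2 = 36.
s1^2+s2^2 = 9 + 9 = 18.
term1 = 36/72 = 0.5.
term2 = 0.5*ln(18/18.0) = 0.0.
DB = 0.5 + 0.0 = 0.5000

0.5000
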